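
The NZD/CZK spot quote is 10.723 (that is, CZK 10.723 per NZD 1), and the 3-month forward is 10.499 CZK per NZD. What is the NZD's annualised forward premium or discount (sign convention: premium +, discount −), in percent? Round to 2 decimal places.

T = 3/12 years.
Period premium: (10.499 − 10.723)/10.723 = -0.0208897.
Per annum: -0.0208897 / (3/12) = -0.083559 = -8.36%.

-8.36%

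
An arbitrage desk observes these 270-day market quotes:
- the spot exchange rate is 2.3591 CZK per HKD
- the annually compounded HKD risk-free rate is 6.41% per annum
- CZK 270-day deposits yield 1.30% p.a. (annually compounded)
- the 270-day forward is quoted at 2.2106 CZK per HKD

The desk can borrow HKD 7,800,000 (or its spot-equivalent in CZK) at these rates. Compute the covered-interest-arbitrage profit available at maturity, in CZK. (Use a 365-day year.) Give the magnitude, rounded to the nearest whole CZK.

CZK 524,011

T = 270/365 years.
Keep in HKD, deliver into the forward: 7,800,000·1.0470311814·2.2106 = CZK 18,053,623.61.
Swap to CZK now, deposit: 7,800,000·2.3591·1.0096002577 = CZK 18,577,634.15.
The quoted forward undervalues HKD, so borrow HKD, convert to CZK at spot, deposit the CZK at 1.30%, and buy HKD forward at 2.2106 to cover the loan.
Profit = 18,577,634.15 − 18,053,623.61 = CZK 524,011.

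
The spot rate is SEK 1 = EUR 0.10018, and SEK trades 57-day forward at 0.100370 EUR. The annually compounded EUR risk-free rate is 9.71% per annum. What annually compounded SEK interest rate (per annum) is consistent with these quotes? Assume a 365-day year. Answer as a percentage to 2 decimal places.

8.39%

T = 57/365 years.
By CIP, F/S equals the EUR-to-SEK growth ratio: 0.10037/0.10018 = 1.0018966.
EUR growth factor: (1 + 0.0971)^(57/365) = 1.014577.
That pins the SEK growth at 1.0126564.
Annualise: 1.0126564^(365/57) − 1 = 0.083869 = 8.39%.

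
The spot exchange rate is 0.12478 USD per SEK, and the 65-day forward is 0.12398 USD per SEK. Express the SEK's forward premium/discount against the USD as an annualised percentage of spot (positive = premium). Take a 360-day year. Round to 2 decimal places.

T = 65/360 years.
SEK trades forward at -0.64113% vs spot over the period.
Annualise by dividing by T: -0.0064113 / (65/360) = -0.035509 → -3.55%.

-3.55%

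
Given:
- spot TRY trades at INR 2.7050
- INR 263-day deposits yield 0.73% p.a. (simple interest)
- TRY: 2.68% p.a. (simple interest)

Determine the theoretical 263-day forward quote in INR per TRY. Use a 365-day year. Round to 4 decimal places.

2.6677

T = 263/365 years.
Growth of 1 INR over T: 1 + 0.0073×263/365 = 1.005260.
Growth of 1 TRY over T: 1 + 0.0268×263/365 = 1.0193107.
CIP: F = S · (grow INR)/(grow TRY) = 2.705 × 1.005260/1.0193107 = 2.667713 INR per TRY.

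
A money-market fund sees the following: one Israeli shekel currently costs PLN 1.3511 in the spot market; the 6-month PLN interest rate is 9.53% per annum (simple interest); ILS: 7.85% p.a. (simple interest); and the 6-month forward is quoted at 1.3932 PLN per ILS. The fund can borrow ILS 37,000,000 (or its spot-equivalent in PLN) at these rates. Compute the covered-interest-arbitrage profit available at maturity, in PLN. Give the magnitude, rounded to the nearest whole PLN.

T = 6/12 years.
Invest the ILS and cover forward: 37,000,000 × 1.039250 × 1.3932 = PLN 53,571,674.70.
Convert at spot and invest in PLN: 37,000,000 × 1.3511 × 1.047650 = PLN 52,372,756.86.
The quoted forward overvalues ILS, so borrow PLN, buy ILS at spot, deposit the ILS at 7.85%, and sell the proceeds forward at 1.3932.
Profit = 53,571,674.70 − 52,372,756.86 = PLN 1,198,918.

PLN 1,198,918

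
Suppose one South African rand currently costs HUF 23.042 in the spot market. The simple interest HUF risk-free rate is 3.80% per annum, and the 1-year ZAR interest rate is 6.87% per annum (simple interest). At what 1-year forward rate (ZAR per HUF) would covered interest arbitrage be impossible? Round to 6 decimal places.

0.044683

T = 1 year.
HUF accumulates by 1 + 0.0380×1 = 1.038000.
ZAR growth factor: 1 + 0.0687×1 = 1.068700.
So F = 23.042 × 1.038000 / 1.068700 = 22.38008 (HUF/ZAR).
Quoted the other way: 1/22.38008 = 0.044683 ZAR per HUF.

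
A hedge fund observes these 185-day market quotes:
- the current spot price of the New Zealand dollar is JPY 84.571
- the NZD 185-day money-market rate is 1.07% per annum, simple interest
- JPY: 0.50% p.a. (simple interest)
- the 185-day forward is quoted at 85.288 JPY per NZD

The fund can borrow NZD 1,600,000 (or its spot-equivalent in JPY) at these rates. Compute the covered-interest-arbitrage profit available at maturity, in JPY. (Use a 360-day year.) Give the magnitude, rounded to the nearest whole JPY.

JPY 1,549,864

T = 185/360 years.
Invest the NZD and cover forward: 1,600,000 × 1.00549861111 × 85.288 = JPY 137,211,144.87.
Convert at spot and invest in JPY: 1,600,000 × 84.571 × 1.00256944444 = JPY 135,661,280.78.
The quoted forward overvalues NZD, so borrow JPY, buy NZD at spot, deposit the NZD at 1.07%, and sell the proceeds forward at 85.288.
Profit = 137,211,144.87 − 135,661,280.78 = JPY 1,549,864.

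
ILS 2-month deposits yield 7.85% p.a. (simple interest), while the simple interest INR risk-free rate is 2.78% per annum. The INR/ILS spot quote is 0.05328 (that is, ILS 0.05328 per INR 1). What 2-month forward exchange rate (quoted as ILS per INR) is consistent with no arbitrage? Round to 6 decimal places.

0.053728

T = 2/12 years.
ILS accumulates by 1 + 0.0785×2/12 = 1.0130833.
INR growth factor: 1 + 0.0278×2/12 = 1.0046333.
Forward (ILS per INR) = 0.05328 × 1.0130833 / 1.0046333 = 0.05372814.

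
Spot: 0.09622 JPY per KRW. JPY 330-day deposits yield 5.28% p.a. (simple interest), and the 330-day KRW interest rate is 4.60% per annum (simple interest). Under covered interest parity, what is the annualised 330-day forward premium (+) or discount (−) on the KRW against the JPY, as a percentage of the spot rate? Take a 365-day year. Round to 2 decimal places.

+0.65%

T = 330/365 years.
CIP forward (JPY per KRW) = 0.09622 × 1.047737/1.041589 = 0.09678794.
(F − S)/S ÷ T = (0.09678794 − 0.09622)/0.09622/(330/365) = 0.006529 → 0.65%.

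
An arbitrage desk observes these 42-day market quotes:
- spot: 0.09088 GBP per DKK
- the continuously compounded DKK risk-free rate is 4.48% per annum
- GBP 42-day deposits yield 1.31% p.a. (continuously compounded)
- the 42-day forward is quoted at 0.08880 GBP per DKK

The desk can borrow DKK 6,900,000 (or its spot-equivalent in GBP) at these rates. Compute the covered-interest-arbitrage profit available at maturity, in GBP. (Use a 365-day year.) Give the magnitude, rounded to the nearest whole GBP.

T = 42/365 years.
Invest the DKK and cover forward: 6,900,000 × 1.00516838 × 0.08880 = GBP 615,886.77.
Convert at spot and invest in GBP: 6,900,000 × 0.09088 × 1.00150853 = GBP 628,017.96.
The quoted forward undervalues DKK, so borrow DKK, convert to GBP at spot, deposit the GBP at 1.31%, and buy DKK forward at 0.08880 to cover the loan.
Arbitrage profit = |615,886.77 − 628,017.96| = GBP 12,131.

GBP 12,131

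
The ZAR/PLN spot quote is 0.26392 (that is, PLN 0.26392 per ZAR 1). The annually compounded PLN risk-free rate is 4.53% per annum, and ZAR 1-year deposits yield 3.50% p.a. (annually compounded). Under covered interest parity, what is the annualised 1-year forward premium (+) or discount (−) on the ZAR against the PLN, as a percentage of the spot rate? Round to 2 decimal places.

T = 1 year.
No-arbitrage forward: 0.26392 × 1.045300 / 1.035000 = 0.26654645 PLN/ZAR.
Annualised premium = (F − S)/S × (1/T) = (0.26654645 − 0.26392)/0.26392 ÷ 1 = 1.00%.

+1.00%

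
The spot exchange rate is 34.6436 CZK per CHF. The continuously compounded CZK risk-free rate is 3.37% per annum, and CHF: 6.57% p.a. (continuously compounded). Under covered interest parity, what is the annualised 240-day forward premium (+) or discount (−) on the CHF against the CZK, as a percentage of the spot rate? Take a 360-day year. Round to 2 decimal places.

-3.17%

T = 240/360 years.
CIP forward (CZK per CHF) = 34.6436 × 1.0227209/1.0447734 = 33.9123620.
(F − S)/S ÷ T = (33.9123620 − 34.6436)/34.6436/(240/360) = -0.031661 → -3.17%.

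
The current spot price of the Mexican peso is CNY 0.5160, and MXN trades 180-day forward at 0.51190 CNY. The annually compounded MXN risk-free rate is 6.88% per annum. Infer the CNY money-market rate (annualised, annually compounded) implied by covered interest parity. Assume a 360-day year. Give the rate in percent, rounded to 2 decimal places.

5.19%

T = 180/360 years.
By CIP, F/S equals the CNY-to-MXN growth ratio: 0.5119/0.516 = 0.9920543.
The MXN side grows by (1 + 0.0688)^(180/360) = 1.0338278.
Hence g_CNY = 1.0256133.
Annualise: 1.0256133^(360/180) − 1 = 0.051883 = 5.19%.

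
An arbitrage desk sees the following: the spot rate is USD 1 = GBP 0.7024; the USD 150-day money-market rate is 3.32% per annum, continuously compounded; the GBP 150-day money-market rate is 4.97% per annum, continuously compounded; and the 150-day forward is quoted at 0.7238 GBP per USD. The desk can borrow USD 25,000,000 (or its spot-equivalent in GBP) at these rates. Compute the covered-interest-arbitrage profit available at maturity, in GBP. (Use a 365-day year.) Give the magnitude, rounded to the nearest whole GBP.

T = 150/365 years.
Keep in USD, deliver into the forward: 25,000,000·1.0137373375·0.7238 = GBP 18,343,577.12.
Swap to GBP now, deposit: 25,000,000·0.7024·1.0206346682 = GBP 17,922,344.77.
The quoted forward overvalues USD, so borrow GBP, buy USD at spot, deposit the USD at 3.32%, and sell the proceeds forward at 0.7238.
Arbitrage profit = |18,343,577.12 − 17,922,344.77| = GBP 421,232.

GBP 421,232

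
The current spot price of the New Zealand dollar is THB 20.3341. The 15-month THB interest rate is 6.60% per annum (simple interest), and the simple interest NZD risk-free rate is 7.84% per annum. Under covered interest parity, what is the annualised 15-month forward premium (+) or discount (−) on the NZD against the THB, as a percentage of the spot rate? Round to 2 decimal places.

T = 15/12 years.
F = S · g_THB/g_NZD = 20.3341 × 1.082500/1.098000 = 20.0470521.
(F − S)/S ÷ T = (20.0470521 − 20.3341)/20.3341/(15/12) = -0.011293 → -1.13%.

-1.13%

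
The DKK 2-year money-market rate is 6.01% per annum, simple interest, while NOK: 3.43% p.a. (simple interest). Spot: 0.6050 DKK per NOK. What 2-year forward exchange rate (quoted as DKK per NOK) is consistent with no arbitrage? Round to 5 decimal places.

T = 2 years.
DKK accumulates by 1 + 0.0601×2 = 1.120200.
NOK accumulates by 1 + 0.0343×2 = 1.068600.
CIP: F = S · (grow DKK)/(grow NOK) = 0.605 × 1.120200/1.068600 = 0.6342139 DKK per NOK.

0.63421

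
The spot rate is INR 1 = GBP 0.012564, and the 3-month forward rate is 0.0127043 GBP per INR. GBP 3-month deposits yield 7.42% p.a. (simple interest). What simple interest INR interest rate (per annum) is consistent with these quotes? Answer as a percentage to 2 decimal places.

T = 3/12 years.
CIP gives F = S · g_GBP/g_INR, so g_GBP/g_INR = 0.0127043/0.012564 = 1.0111668.
The GBP side grows by 1 + 0.0742×3/12 = 1.018550.
That pins the INR growth at 1.0073017.
r = (1.0073017 − 1)/(3/12) = 0.029207 → 2.92%.

2.92%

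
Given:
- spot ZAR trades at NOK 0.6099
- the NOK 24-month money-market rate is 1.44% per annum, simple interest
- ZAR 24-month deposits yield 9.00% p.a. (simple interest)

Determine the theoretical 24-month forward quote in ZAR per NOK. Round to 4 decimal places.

1.8806

T = 2 years.
Growth of 1 NOK over T: 1 + 0.0144×2 = 1.028800.
Growth of 1 ZAR over T: 1 + 0.0900×2 = 1.180000.
Forward (NOK per ZAR) = 0.6099 × 1.028800 / 1.180000 = 0.5317501.
Quoted the other way: 1/0.5317501 = 1.8806 ZAR per NOK.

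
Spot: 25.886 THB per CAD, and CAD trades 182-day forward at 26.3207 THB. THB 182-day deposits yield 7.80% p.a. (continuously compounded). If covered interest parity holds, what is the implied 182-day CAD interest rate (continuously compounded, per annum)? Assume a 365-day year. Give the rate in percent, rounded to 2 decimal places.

T = 182/365 years.
By CIP, F/S equals the THB-to-CAD growth ratio: 26.3207/25.886 = 1.0167929.
THB growth factor: e^(0.0780×182/365) = 1.0396594.
That pins the CAD growth at 1.0224888.
r = ln(1.0224888)/(182/365) = 0.044602 → 4.46%.

4.46%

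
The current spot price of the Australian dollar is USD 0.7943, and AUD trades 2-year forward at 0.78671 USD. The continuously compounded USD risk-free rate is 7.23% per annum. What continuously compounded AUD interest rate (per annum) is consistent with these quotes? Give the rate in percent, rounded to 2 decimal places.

7.71%

T = 2 years.
By CIP, F/S equals the USD-to-AUD growth ratio: 0.78671/0.7943 = 0.9904444.
USD growth factor: e^(0.0723×2) = 1.1555772.
Hence g_AUD = 1.166726.
r = ln(1.166726)/2 = 0.077101 → 7.71%.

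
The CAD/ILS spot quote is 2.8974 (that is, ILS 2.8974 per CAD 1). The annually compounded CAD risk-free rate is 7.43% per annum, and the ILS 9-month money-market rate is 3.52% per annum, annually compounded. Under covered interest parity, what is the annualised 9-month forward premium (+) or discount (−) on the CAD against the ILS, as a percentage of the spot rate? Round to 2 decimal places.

-3.66%

T = 9/12 years.
CIP forward (ILS per CAD) = 2.8974 × 1.0262855/1.0552228 = 2.8179448.
Annualised premium = (F − S)/S × (1/T) = (2.8179448 − 2.8974)/2.8974 ÷ (9/12) = -3.66%.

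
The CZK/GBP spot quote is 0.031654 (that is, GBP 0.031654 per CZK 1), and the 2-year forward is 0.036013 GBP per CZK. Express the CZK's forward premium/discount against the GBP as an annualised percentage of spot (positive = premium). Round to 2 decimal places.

+6.89%

T = 2 years.
Period premium: (0.036013 − 0.031654)/0.031654 = 0.1377077.
×(1/T) gives 6.89% p.a.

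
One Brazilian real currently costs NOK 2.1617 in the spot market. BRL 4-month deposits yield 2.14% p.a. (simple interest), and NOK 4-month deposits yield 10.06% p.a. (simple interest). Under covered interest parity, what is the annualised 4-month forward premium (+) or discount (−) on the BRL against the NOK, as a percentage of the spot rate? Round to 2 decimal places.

+7.86%

T = 4/12 years.
No-arbitrage forward: 2.1617 × 1.0335333 / 1.0071333 = 2.2183647 NOK/BRL.
Annualised premium = (F − S)/S × (1/T) = (2.2183647 − 2.1617)/2.1617 ÷ (4/12) = 7.86%.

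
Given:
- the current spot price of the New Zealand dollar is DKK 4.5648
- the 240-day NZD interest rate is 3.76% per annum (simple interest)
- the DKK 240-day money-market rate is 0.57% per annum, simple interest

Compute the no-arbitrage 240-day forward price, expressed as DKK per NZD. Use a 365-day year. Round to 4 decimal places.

T = 240/365 years.
DKK accumulates by 1 + 0.0057×240/365 = 1.0037479.
NZD growth factor: 1 + 0.0376×240/365 = 1.0247233.
So F = 4.5648 × 1.0037479 / 1.0247233 = 4.471362 (DKK/NZD).

4.4714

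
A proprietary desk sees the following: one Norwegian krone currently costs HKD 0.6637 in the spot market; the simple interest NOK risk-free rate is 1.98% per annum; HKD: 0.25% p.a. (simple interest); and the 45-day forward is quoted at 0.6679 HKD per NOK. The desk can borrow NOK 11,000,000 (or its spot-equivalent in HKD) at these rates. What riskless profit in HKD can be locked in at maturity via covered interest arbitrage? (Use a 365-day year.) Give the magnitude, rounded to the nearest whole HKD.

HKD 61,884

T = 45/365 years.
Route A — deposit NOK, sell forward: 11,000,000 × 1.002441096 × 0.6679 = HKD 7,364,834.49.
Route B — convert at spot, deposit HKD: 11,000,000 × 0.6637 × 1.000308219 = HKD 7,302,950.21.
The quoted forward overvalues NOK, so borrow HKD, buy NOK at spot, deposit the NOK at 1.98%, and sell the proceeds forward at 0.6679.
Arbitrage profit = |7,364,834.49 − 7,302,950.21| = HKD 61,884.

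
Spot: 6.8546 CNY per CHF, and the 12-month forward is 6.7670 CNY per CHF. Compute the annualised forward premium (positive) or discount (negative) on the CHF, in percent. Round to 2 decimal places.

T = 1 year.
CHF trades forward at -1.27797% vs spot over the period.
Per annum: -0.0127797 / 1 = -0.012780 = -1.28%.

-1.28%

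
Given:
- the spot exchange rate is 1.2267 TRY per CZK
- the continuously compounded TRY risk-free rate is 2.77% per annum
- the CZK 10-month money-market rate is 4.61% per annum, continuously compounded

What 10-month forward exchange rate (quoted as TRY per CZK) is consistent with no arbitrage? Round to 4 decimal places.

T = 10/12 years.
TRY accumulates by e^(0.0277×10/12) = 1.0233518.
Growth of 1 CZK over T: e^(0.0461×10/12) = 1.0391641.
CIP: F = S · (grow TRY)/(grow CZK) = 1.2267 × 1.0233518/1.0391641 = 1.208034 TRY per CZK.

1.2080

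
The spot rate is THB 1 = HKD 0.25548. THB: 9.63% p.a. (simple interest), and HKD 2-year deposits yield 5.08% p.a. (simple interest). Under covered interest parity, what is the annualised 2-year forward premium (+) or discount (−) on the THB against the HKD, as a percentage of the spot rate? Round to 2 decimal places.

T = 2 years.
CIP forward (HKD per THB) = 0.25548 × 1.101600/1.192600 = 0.23598589.
(F − S)/S ÷ T = (0.23598589 − 0.25548)/0.25548/2 = -0.038152 → -3.82%.

-3.82%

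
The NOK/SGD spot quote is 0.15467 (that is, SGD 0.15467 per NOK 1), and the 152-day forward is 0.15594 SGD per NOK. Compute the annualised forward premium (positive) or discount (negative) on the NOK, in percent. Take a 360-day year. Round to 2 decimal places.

+1.94%

T = 152/360 years.
NOK trades forward at +0.82110% vs spot over the period.
Annualise by dividing by T: 0.0082110 / (152/360) = 0.019447 → 1.94%.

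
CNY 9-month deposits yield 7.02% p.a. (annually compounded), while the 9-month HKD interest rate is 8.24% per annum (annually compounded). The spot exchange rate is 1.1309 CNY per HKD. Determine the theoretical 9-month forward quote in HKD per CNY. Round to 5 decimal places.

0.89180

T = 9/12 years.
Growth of 1 CNY over T: (1 + 0.0702)^(9/12) = 1.052201.
HKD accumulates by (1 + 0.0824)^(9/12) = 1.0611844.
Forward (CNY per HKD) = 1.1309 × 1.052201 / 1.0611844 = 1.121326.
Quoted the other way: 1/1.121326 = 0.89180 HKD per CNY.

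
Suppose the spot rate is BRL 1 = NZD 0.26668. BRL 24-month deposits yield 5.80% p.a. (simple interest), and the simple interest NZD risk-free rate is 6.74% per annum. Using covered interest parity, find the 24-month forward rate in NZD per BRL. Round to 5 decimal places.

T = 2 years.
Growth of 1 NZD over T: 1 + 0.0674×2 = 1.134800.
BRL growth factor: 1 + 0.0580×2 = 1.116000.
CIP: F = S · (grow NZD)/(grow BRL) = 0.26668 × 1.134800/1.116000 = 0.2711725 NZD per BRL.

0.27117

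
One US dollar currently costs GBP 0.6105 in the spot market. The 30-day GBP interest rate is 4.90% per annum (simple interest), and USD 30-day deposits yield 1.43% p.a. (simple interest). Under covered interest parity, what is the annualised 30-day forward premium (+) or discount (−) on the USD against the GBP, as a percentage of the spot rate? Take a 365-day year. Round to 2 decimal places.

+3.47%

T = 30/365 years.
No-arbitrage forward: 0.6105 × 1.0040274 / 1.0011753 = 0.6122392 GBP/USD.
(F − S)/S ÷ T = (0.6122392 − 0.6105)/0.6105/(30/365) = 0.034661 → 3.47%.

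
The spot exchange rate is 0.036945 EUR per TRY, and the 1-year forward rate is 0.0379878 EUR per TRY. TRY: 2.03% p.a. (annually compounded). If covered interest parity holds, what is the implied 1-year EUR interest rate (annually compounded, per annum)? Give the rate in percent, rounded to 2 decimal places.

T = 1 year.
CIP gives F = S · g_EUR/g_TRY, so g_EUR/g_TRY = 0.0379878/0.036945 = 1.0282257.
The TRY side grows by (1 + 0.0203)^1 = 1.020300.
That pins the EUR growth at 1.0490987.
r = 1.0490987^(1/1) − 1 = 0.049099 → 4.91%.

4.91%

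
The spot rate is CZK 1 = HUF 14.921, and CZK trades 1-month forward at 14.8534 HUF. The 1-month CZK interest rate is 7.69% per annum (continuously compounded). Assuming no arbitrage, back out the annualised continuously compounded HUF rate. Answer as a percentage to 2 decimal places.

T = 1/12 years.
CIP gives F = S · g_HUF/g_CZK, so g_HUF/g_CZK = 14.8534/14.921 = 0.9954695.
CZK growth factor: e^(0.0769×1/12) = 1.0064289.
So the HUF growth factor = 1.0018693.
Take logs: ln 1.0018693 / (1/12) = 0.022411, so 2.24%.

2.24%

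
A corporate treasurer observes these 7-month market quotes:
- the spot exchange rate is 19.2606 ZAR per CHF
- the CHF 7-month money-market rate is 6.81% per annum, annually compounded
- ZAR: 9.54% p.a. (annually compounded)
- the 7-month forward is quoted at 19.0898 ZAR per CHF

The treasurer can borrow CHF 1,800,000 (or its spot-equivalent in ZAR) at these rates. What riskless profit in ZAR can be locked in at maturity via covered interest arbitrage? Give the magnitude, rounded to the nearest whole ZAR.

T = 7/12 years.
Route A — deposit CHF, sell forward: 1,800,000 × 1.0391788133 × 19.0898 = ZAR 35,707,888.28.
Route B — convert at spot, deposit ZAR: 1,800,000 × 19.2606 × 1.0545910866 = ZAR 36,561,702.75.
The quoted forward undervalues CHF, so borrow CHF, convert to ZAR at spot, deposit the ZAR at 9.54%, and buy CHF forward at 19.0898 to cover the loan.
Arbitrage profit = |35,707,888.28 − 36,561,702.75| = ZAR 853,814.

ZAR 853,814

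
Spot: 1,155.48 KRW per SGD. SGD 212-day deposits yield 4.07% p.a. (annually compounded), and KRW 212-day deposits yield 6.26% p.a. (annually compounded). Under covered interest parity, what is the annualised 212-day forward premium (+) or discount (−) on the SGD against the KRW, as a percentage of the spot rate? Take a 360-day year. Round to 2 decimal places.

T = 212/360 years.
No-arbitrage forward: 1155.48 × 1.0364035 / 1.023771 = 1169.73768 KRW/SGD.
Annualised premium = (F − S)/S × (1/T) = (1169.73768 − 1155.48)/1155.48 ÷ (212/360) = 2.10%.

+2.10%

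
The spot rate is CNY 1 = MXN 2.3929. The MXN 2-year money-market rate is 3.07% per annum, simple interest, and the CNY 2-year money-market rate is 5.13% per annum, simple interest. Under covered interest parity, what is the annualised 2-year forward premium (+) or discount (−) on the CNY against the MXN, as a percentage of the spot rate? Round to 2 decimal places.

-1.87%

T = 2 years.
F = S · g_MXN/g_CNY = 2.3929 × 1.061400/1.102600 = 2.3034864.
Annualised premium = (F − S)/S × (1/T) = (2.3034864 − 2.3929)/2.3929 ÷ 2 = -1.87%.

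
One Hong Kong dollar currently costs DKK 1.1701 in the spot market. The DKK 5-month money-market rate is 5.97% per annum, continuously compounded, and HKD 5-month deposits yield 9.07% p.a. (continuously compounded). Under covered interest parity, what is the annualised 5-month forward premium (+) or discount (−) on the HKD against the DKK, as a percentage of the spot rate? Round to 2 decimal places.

-3.08%

T = 5/12 years.
No-arbitrage forward: 1.1701 × 1.025187 / 1.0385149 = 1.1550834 DKK/HKD.
Annualised premium = (F − S)/S × (1/T) = (1.1550834 − 1.1701)/1.1701 ÷ (5/12) = -3.08%.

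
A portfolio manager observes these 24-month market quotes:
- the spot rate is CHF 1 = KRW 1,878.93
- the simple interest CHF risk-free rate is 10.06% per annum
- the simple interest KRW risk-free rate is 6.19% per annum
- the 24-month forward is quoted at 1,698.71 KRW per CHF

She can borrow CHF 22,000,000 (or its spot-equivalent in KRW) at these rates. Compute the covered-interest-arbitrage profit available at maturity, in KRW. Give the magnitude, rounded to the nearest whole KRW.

KRW 1,563,123,804

T = 2 years.
Invest the CHF and cover forward: 22,000,000 × 1.201200 × 1698.71 = KRW 44,890,789,944.00.
Convert at spot and invest in KRW: 22,000,000 × 1878.93 × 1.123800 = KRW 46,453,913,748.00.
The quoted forward undervalues CHF, so borrow CHF, convert to KRW at spot, deposit the KRW at 6.19%, and buy CHF forward at 1,698.71 to cover the loan.
The gap between the two covered legs is KRW 1,563,123,804.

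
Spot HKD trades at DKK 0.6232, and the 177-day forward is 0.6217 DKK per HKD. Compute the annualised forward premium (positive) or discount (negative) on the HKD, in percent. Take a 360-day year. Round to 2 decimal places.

T = 177/360 years.
(F − S)/S = (0.6217 − 0.6232)/0.6232 = -0.0024069.
×(1/T) gives -0.49% p.a.

-0.49%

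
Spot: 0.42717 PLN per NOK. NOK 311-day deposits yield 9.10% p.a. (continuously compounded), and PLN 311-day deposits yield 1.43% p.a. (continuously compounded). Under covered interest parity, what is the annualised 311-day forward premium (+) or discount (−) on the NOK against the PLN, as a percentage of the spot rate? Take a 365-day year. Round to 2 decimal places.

-7.42%

T = 311/365 years.
F = S · g_PLN/g_NOK = 0.42717 × 1.0122589/1.0806222 = 0.40014598.
Annualised premium = (F − S)/S × (1/T) = (0.40014598 − 0.42717)/0.42717 ÷ (311/365) = -7.42%.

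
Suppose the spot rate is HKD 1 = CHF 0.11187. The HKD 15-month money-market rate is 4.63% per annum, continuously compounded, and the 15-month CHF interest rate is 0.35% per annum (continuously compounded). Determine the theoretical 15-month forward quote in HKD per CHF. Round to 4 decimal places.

T = 15/12 years.
Growth of 1 CHF over T: e^(0.0035×15/12) = 1.0043846.
HKD growth factor: e^(0.0463×15/12) = 1.0595825.
Forward (CHF per HKD) = 0.11187 × 1.0043846 / 1.0595825 = 0.1060422.
Quoted the other way: 1/0.1060422 = 9.4302 HKD per CHF.

9.4302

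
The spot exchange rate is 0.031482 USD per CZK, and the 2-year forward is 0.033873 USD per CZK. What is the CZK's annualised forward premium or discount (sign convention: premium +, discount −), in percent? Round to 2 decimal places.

T = 2 years.
Period premium: (0.033873 − 0.031482)/0.031482 = 0.0759482.
×(1/T) gives 3.80% p.a.

+3.80%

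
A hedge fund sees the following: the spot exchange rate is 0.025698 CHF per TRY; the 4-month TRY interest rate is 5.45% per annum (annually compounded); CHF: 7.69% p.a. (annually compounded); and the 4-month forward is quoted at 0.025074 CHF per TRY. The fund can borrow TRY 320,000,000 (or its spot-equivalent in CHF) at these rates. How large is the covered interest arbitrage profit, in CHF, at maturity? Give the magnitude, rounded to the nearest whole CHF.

T = 4/12 years.
Invest the TRY and cover forward: 320,000,000 × 1.017846282 × 0.025074 = CHF 8,166,872.86.
Convert at spot and invest in CHF: 320,000,000 × 0.025698 × 1.025002974 = CHF 8,428,968.46.
The quoted forward undervalues TRY, so borrow TRY, convert to CHF at spot, deposit the CHF at 7.69%, and buy TRY forward at 0.025074 to cover the loan.
Arbitrage profit = |8,166,872.86 − 8,428,968.46| = CHF 262,096.

CHF 262,096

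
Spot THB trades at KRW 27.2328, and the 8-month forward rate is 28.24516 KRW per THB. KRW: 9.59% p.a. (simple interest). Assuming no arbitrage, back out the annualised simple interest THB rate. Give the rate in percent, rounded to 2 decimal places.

3.87%

T = 8/12 years.
By CIP, F/S equals the KRW-to-THB growth ratio: 28.24516/27.2328 = 1.0371743.
The KRW side grows by 1 + 0.0959×8/12 = 1.0639333.
Hence g_THB = 1.0257999.
(1.0257999 − 1)/T = 0.038700, i.e. 3.87%.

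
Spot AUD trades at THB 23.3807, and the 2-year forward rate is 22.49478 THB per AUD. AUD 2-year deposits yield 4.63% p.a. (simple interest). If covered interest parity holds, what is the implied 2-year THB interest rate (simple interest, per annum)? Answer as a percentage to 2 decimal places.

T = 2 years.
F/S = 22.49478/23.3807 = 0.9621089 = (growth of THB) / (growth of AUD).
The AUD side grows by 1 + 0.0463×2 = 1.092600.
Hence g_THB = 1.0512002.
(1.0512002 − 1)/T = 0.025600, i.e. 2.56%.

2.56%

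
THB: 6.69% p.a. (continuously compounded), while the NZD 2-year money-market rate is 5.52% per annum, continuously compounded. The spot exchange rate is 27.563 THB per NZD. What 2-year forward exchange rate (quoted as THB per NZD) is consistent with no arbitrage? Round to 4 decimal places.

28.2156

T = 2 years.
Growth of 1 THB over T: e^(0.0669×2) = 1.14316416.
NZD growth factor: e^(0.0552×2) = 1.11672467.
CIP: F = S · (grow THB)/(grow NZD) = 27.563 × 1.14316416/1.11672467 = 28.215580 THB per NZD.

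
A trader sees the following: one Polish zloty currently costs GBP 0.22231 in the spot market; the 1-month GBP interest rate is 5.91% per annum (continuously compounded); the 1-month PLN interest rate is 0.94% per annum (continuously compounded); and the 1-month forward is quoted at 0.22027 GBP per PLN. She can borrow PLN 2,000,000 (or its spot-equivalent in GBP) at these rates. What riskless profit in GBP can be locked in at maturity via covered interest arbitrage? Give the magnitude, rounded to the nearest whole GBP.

T = 1/12 years.
Keep in PLN, deliver into the forward: 2,000,000·1.00078364·0.22027 = GBP 440,885.22.
Swap to GBP now, deposit: 2,000,000·0.22231·1.00493715 = GBP 446,815.16.
The quoted forward undervalues PLN, so borrow PLN, convert to GBP at spot, deposit the GBP at 5.91%, and buy PLN forward at 0.22027 to cover the loan.
Arbitrage profit = |440,885.22 − 446,815.16| = GBP 5,930.

GBP 5,930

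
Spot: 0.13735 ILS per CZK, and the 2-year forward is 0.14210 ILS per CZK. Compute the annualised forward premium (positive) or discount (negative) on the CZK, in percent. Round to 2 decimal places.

T = 2 years.
CZK trades forward at +3.45832% vs spot over the period.
Per annum: 0.0345832 / 2 = 0.017292 = 1.73%.

+1.73%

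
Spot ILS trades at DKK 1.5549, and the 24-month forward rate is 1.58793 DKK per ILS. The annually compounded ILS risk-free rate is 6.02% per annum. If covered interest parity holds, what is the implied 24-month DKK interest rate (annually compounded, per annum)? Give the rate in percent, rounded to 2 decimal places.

7.14%

T = 2 years.
CIP gives F = S · g_DKK/g_ILS, so g_DKK/g_ILS = 1.58793/1.5549 = 1.0212425.
The ILS side grows by (1 + 0.0602)^2 = 1.124024.
Hence g_DKK = 1.1479011.
r = 1.1479011^(1/2) − 1 = 0.071401 → 7.14%.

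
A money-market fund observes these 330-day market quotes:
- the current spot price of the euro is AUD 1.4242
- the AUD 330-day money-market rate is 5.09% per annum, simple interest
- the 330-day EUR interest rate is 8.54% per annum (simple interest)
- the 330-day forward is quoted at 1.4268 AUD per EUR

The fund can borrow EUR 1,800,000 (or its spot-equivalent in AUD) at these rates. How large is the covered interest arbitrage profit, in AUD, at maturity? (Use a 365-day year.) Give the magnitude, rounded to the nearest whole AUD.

T = 330/365 years.
Invest the EUR and cover forward: 1,800,000 × 1.077210959 × 1.4268 = AUD 2,766,536.27.
Convert at spot and invest in AUD: 1,800,000 × 1.4242 × 1.046019178 = AUD 2,681,532.92.
The quoted forward overvalues EUR, so borrow AUD, buy EUR at spot, deposit the EUR at 8.54%, and sell the proceeds forward at 1.4268.
Arbitrage profit = |2,766,536.27 − 2,681,532.92| = AUD 85,003.

AUD 85,003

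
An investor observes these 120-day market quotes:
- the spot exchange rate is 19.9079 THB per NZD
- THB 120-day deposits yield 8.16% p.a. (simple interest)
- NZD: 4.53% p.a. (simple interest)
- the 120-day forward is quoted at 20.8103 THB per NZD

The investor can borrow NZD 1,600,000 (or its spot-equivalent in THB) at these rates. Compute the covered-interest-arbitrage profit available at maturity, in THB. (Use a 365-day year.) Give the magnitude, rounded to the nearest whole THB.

T = 120/365 years.
Invest the NZD and cover forward: 1,600,000 × 1.0148931507 × 20.8103 = THB 33,792,369.49.
Convert at spot and invest in THB: 1,600,000 × 19.9079 × 1.0268273973 = THB 32,707,163.43.
The quoted forward overvalues NZD, so borrow THB, buy NZD at spot, deposit the NZD at 4.53%, and sell the proceeds forward at 20.8103.
Arbitrage profit = |33,792,369.49 − 32,707,163.43| = THB 1,085,206.

THB 1,085,206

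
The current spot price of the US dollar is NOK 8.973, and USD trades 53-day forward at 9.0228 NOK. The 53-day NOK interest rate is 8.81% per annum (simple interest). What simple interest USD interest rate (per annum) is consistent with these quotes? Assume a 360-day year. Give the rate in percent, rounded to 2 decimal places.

5.01%

T = 53/360 years.
By CIP, F/S equals the NOK-to-USD growth ratio: 9.0228/8.973 = 1.0055500.
NOK growth factor: 1 + 0.0881×53/360 = 1.0129703.
So the USD growth factor = 1.0073793.
(1.0073793 − 1)/T = 0.050124, i.e. 5.01%.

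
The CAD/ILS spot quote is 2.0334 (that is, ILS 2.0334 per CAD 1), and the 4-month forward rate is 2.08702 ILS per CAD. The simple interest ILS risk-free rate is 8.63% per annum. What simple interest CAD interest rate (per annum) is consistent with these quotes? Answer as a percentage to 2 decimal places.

T = 4/12 years.
CIP gives F = S · g_ILS/g_CAD, so g_ILS/g_CAD = 2.08702/2.0334 = 1.0263696.
The ILS side grows by 1 + 0.0863×4/12 = 1.0287667.
So the CAD growth factor = 1.0023355.
(1.0023355 − 1)/T = 0.007007, i.e. 0.70%.

0.70%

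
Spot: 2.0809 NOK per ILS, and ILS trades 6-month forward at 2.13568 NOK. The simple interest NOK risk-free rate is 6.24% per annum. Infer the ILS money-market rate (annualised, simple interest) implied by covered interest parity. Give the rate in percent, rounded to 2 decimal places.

T = 6/12 years.
CIP gives F = S · g_NOK/g_ILS, so g_NOK/g_ILS = 2.13568/2.0809 = 1.0263251.
The NOK side grows by 1 + 0.0624×6/12 = 1.031200.
Hence g_ILS = 1.0047499.
r = (1.0047499 − 1)/(6/12) = 0.009500 → 0.95%.

0.95%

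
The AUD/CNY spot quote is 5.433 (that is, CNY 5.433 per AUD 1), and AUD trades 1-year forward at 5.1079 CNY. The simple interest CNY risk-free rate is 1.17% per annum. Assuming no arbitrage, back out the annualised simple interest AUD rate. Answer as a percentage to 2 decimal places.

T = 1 year.
F/S = 5.1079/5.433 = 0.9401620 = (growth of CNY) / (growth of AUD).
The CNY side grows by 1 + 0.0117×1 = 1.011700.
Hence g_AUD = 1.0760911.
(1.0760911 − 1)/T = 0.076091, i.e. 7.61%.

7.61%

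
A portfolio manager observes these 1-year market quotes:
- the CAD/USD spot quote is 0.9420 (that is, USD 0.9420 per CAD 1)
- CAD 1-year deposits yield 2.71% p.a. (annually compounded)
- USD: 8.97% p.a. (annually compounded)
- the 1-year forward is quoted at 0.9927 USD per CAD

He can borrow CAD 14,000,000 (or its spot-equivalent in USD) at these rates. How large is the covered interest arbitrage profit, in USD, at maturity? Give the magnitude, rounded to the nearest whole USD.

T = 1 year.
Route A — deposit CAD, sell forward: 14,000,000 × 1.027100 × 0.9927 = USD 14,274,430.38.
Route B — convert at spot, deposit USD: 14,000,000 × 0.9420 × 1.089700 = USD 14,370,963.60.
The quoted forward undervalues CAD, so borrow CAD, convert to USD at spot, deposit the USD at 8.97%, and buy CAD forward at 0.9927 to cover the loan.
Arbitrage profit = |14,274,430.38 − 14,370,963.60| = USD 96,533.

USD 96,533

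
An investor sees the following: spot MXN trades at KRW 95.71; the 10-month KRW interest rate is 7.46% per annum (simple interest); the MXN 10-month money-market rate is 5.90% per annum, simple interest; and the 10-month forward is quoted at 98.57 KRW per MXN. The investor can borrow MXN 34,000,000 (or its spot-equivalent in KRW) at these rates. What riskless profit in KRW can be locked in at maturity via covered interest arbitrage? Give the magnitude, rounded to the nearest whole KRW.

KRW 59,717,147

T = 10/12 years.
Invest the MXN and cover forward: 34,000,000 × 1.049166666667 × 98.57 = KRW 3,516,156,183.33.
Convert at spot and invest in KRW: 34,000,000 × 95.71 × 1.062166666667 = KRW 3,456,439,036.67.
The quoted forward overvalues MXN, so borrow KRW, buy MXN at spot, deposit the MXN at 5.90%, and sell the proceeds forward at 98.57.
The gap between the two covered legs is KRW 59,717,147.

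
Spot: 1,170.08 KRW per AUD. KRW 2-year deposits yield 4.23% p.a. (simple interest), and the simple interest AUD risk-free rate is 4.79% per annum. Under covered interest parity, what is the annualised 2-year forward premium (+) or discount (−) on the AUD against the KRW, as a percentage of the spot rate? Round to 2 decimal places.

T = 2 years.
CIP forward (KRW per AUD) = 1170.08 × 1.084600/1.095800 = 1158.12080.
(F − S)/S ÷ T = (1158.12080 − 1170.08)/1170.08/2 = -0.005110 → -0.51%.

-0.51%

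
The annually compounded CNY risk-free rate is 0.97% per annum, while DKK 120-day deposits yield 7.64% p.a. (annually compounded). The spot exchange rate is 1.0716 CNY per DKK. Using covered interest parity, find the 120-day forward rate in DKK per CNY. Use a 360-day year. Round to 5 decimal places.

T = 120/360 years.
CNY growth factor: (1 + 0.0097)^(120/360) = 1.0032229.
DKK accumulates by (1 + 0.0764)^(120/360) = 1.0248443.
Forward (CNY per DKK) = 1.0716 × 1.0032229 / 1.0248443 = 1.048992.
Quoted the other way: 1/1.048992 = 0.95330 DKK per CNY.

0.95330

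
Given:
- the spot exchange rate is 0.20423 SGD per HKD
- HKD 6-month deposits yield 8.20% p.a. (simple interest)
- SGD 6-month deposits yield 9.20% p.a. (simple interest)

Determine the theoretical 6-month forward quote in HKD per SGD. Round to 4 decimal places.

T = 6/12 years.
SGD growth factor: 1 + 0.0920×6/12 = 1.046000.
HKD accumulates by 1 + 0.0820×6/12 = 1.041000.
CIP: F = S · (grow SGD)/(grow HKD) = 0.20423 × 1.046000/1.041000 = 0.2052109 SGD per HKD.
Invert for HKD per SGD: 1 / 0.2052109 = 4.8730.

4.8730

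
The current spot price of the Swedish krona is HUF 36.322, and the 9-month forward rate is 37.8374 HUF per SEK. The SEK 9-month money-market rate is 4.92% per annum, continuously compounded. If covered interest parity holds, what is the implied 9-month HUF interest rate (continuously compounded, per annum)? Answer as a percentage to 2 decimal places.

10.37%

T = 9/12 years.
CIP gives F = S · g_HUF/g_SEK, so g_HUF/g_SEK = 37.8374/36.322 = 1.0417213.
The SEK side grows by e^(0.0492×9/12) = 1.0375893.
Hence g_HUF = 1.0808789.
r = ln(1.0808789)/(9/12) = 0.103699 → 10.37%.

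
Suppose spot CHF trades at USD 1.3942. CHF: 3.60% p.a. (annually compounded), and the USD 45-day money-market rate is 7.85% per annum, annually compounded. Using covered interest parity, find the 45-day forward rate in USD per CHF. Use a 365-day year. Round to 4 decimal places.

1.4011

T = 45/365 years.
Growth of 1 USD over T: (1 + 0.0785)^(45/365) = 1.0093605.
Growth of 1 CHF over T: (1 + 0.0360)^(45/365) = 1.0043699.
CIP: F = S · (grow USD)/(grow CHF) = 1.3942 × 1.0093605/1.0043699 = 1.401128 USD per CHF.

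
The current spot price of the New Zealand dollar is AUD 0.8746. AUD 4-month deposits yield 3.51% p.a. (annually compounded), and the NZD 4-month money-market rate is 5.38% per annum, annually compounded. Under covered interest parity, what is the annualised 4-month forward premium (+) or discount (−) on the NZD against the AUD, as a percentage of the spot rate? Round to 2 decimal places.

T = 4/12 years.
CIP forward (AUD per NZD) = 0.8746 × 1.0115657/1.017621 = 0.8693957.
Annualised premium = (F − S)/S × (1/T) = (0.8693957 − 0.8746)/0.8746 ÷ (4/12) = -1.79%.

-1.79%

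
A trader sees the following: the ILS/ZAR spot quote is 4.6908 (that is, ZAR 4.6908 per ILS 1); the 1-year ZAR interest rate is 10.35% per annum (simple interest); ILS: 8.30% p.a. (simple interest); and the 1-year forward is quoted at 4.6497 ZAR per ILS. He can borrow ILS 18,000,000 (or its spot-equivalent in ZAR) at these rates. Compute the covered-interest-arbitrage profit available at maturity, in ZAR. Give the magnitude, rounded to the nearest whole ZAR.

ZAR 2,532,109

T = 1 year.
Route A — deposit ILS, sell forward: 18,000,000 × 1.083000 × 4.6497 = ZAR 90,641,251.80.
Route B — convert at spot, deposit ZAR: 18,000,000 × 4.6908 × 1.103500 = ZAR 93,173,360.40.
The quoted forward undervalues ILS, so borrow ILS, convert to ZAR at spot, deposit the ZAR at 10.35%, and buy ILS forward at 4.6497 to cover the loan.
Arbitrage profit = |90,641,251.80 − 93,173,360.40| = ZAR 2,532,109.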